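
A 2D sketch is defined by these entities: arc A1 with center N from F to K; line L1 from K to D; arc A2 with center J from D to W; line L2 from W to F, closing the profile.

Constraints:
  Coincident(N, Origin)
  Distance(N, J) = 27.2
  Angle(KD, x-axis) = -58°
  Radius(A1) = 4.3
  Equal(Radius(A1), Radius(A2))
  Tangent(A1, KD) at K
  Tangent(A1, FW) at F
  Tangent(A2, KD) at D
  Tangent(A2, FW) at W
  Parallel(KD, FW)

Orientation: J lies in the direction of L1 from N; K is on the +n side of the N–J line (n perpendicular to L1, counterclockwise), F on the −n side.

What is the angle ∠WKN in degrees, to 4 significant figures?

72.45°

Tangency of A1 to both parallel lines with radius 4.3 puts K and F at N ± 4.3·n: K = (3.647, 2.279), F = (-3.647, -2.279). Equal radii place D and W the same way about J: D = J + 4.3·n = (18.06, -20.79), W = J − 4.3·n = (10.77, -25.35). Then cos ∠WKN = KW·KN / (|KW||KN|), giving 72.45°.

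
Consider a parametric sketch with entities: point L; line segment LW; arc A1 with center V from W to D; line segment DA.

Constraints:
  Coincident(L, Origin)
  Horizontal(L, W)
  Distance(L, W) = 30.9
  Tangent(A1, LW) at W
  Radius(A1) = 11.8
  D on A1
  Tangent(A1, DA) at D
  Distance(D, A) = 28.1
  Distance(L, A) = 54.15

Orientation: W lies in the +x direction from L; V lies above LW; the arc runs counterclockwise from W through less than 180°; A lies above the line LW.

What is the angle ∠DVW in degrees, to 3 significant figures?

107°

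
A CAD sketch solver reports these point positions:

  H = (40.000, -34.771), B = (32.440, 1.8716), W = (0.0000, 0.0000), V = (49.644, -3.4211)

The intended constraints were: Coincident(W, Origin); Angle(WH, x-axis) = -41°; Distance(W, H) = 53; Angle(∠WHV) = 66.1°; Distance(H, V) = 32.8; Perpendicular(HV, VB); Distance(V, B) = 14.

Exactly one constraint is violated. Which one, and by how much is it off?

Distance(V, B) = 14 — off by 4.00.

W = (0.00, 0.00) ✓; WH at -41.00° ✓; |WH| = 53.00 ✓; ∠WHV = 66.10° ✓; |HV| = 32.80 ✓; ∠(HV, VB) = 90.00° ✓; |VB| = 18.00 ✗.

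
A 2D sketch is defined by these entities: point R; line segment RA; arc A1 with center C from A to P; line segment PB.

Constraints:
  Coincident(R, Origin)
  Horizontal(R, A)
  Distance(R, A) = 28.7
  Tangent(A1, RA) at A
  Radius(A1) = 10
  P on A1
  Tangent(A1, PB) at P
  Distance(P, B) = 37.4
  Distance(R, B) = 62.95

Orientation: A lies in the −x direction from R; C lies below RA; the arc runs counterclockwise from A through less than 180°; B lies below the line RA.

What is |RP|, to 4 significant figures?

39.63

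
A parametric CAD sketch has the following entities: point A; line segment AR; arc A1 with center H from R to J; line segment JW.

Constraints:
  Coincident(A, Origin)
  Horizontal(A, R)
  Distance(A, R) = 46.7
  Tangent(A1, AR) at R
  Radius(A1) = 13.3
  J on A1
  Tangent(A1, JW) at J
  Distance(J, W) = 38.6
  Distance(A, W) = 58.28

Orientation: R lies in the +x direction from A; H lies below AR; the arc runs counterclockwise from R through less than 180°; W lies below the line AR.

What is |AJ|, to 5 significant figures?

35.529

Checks: |HJ| = 13.30 ✓; ∠(HJ, JW) = 90.00° ✓; |JW| = 38.60 ✓; |AW| = 58.28 ✓.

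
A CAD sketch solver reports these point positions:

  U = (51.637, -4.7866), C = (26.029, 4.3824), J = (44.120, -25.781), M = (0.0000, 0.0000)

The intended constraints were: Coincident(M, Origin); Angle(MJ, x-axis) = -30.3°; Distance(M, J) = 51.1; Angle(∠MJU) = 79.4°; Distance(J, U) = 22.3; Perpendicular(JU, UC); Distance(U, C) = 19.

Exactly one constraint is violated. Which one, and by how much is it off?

Distance(U, C) = 19 — off by 8.20.

M = (0.00, 0.00) ✓; MJ at -30.30° ✓; |MJ| = 51.10 ✓; ∠MJU = 79.40° ✓; |JU| = 22.30 ✓; ∠(JU, UC) = 90.00° ✓; |UC| = 27.20 ✗.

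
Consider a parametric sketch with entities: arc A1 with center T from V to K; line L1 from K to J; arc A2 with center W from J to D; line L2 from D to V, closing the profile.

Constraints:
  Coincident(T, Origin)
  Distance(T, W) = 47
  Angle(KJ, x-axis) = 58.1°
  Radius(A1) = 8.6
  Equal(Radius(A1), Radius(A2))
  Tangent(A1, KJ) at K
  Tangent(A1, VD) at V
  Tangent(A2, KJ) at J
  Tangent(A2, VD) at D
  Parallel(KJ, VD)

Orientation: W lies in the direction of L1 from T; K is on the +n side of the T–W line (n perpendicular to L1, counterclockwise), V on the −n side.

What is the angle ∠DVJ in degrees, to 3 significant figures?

20.1°

The slot axis is L1's direction at 58.1°, so u = (cos 58.1°, sin 58.1°) = (0.528, 0.849) and n = (−sin 58.1°, cos 58.1°) = (-0.849, 0.528). T is at the origin and W lies 47.0 along u from T, so W = 47.0·u = (24.8, 39.9). Tangency of A1 to both parallel lines with radius 8.6 puts K and V at T ± 8.6·n: K = (-7.30, 4.54), V = (7.30, -4.54). Equal radii place J and D the same way about W: J = W + 8.6·n = (17.5, 44.4), D = W − 8.6·n = (32.1, 35.4). Then cos ∠DVJ = VD·VJ / (|VD||VJ|), giving 20.1°.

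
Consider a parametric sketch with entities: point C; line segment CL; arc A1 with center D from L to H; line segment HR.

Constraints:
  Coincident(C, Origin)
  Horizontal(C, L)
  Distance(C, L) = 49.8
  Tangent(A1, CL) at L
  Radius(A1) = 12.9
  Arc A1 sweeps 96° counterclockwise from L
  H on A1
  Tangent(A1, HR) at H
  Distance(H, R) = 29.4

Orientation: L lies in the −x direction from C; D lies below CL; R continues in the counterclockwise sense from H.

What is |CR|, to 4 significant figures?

73.74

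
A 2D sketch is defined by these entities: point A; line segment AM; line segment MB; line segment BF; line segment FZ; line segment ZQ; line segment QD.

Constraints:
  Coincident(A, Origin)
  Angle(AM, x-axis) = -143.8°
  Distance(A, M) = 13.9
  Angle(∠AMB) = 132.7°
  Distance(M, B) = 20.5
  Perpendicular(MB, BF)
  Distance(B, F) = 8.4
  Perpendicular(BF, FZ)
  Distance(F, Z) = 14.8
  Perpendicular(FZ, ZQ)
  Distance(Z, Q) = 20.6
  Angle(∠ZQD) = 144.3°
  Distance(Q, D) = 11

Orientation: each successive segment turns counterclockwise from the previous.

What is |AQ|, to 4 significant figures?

27.04

A is at the origin; AM runs at -143.8° with length 13.9, so M = (-11.22, -8.209). ∠AMB = 132.7° gives MB at -96.50° from the x-axis; with |MB| = 20.5, B = (-13.54, -28.58). MB is perpendicular to BF, so BF runs at -6.500°; with |BF| = 8.4, F = (-5.191, -29.53). The perpendicularity gives FZ at right angles to BF, so FZ runs at 83.50°; with |FZ| = 14.8, Z = (-3.516, -14.82). FZ is perpendicular to ZQ, so ZQ runs at 173.5°; with |ZQ| = 20.6, Q = (-23.98, -12.49). Then |AQ| = |Q − A| = 27.04.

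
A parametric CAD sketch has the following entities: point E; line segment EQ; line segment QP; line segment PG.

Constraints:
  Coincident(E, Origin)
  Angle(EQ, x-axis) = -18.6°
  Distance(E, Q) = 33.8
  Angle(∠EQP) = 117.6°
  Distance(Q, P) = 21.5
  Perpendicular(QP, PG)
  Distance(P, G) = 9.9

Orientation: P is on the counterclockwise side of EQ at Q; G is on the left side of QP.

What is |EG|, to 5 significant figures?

42.225

∠EQP = 117.6°, so QP runs at -18.6° + (180° − 117.6°) = 43.800° from the x-axis; with |QP| = 21.5, P = Q + 21.5·(cos 43.800°, sin 43.800°) = (47.552, 4.1003). QP is perpendicular to PG; with |PG| = 9.9 on the left of QP, G = P + 9.9·(-0.69214, 0.72176) = (40.700, 11.246). Then |EG| = |G − E| = 42.225.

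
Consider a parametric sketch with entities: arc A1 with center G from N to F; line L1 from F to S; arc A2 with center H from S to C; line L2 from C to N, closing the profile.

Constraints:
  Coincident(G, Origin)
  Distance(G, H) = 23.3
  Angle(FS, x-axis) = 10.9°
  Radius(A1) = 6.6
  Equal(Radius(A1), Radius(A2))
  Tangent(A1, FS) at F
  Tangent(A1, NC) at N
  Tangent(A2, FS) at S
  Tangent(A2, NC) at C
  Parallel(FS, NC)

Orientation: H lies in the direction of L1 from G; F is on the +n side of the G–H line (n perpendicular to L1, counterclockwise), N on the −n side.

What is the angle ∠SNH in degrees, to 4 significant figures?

13.72°

The slot axis is L1's direction at 10.9°, so u = (cos 10.9°, sin 10.9°) = (0.9820, 0.1891) and n = (−sin 10.9°, cos 10.9°) = (-0.1891, 0.9820). G is at the origin and H lies 23.3 along u from G, so H = 23.3·u = (22.88, 4.406). Tangency of A1 to both parallel lines with radius 6.6 puts F and N at G ± 6.6·n: F = (-1.248, 6.481), N = (1.248, -6.481). Equal radii place S and C the same way about H: S = H + 6.6·n = (21.63, 10.89), C = H − 6.6·n = (24.13, -2.075). Then cos ∠SNH = NS·NH / (|NS||NH|), giving 13.72°.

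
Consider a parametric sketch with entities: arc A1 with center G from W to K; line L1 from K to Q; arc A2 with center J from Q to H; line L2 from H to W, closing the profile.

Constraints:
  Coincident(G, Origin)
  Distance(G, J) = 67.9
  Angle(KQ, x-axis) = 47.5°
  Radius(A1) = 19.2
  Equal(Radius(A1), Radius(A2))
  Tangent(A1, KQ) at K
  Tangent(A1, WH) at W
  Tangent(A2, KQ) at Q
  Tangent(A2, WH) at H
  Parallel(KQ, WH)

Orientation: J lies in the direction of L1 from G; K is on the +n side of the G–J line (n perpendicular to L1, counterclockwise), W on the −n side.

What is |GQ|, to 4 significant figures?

70.56

The slot axis is L1's direction at 47.5°, so u = (cos 47.5°, sin 47.5°) = (0.6756, 0.7373) and n = (−sin 47.5°, cos 47.5°) = (-0.7373, 0.6756). G is at the origin and J lies 67.9 along u from G, so J = 67.9·u = (45.87, 50.06). Tangency of A1 to both parallel lines with radius 19.2 puts K and W at G ± 19.2·n: K = (-14.16, 12.97), W = (14.16, -12.97). Equal radii place Q and H the same way about J: Q = J + 19.2·n = (31.72, 63.03), H = J − 19.2·n = (60.03, 37.09). Then |GQ| = |Q − G| = 70.56.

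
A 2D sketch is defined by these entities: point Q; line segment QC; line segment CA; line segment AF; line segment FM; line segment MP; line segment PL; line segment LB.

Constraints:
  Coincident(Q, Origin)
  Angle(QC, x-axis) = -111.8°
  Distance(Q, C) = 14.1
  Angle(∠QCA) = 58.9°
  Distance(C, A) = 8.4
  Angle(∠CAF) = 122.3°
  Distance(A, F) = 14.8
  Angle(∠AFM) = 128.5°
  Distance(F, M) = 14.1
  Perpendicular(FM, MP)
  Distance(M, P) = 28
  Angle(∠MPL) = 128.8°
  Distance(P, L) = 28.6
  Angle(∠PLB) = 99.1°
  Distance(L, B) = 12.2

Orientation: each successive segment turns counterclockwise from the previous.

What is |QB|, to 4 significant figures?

35.17

∠MPL = 128.8° gives PL at -100.3° from the x-axis; with |PL| = 28.6, L = (-27.61, -27.22). ∠PLB = 99.1° gives LB at -19.40° from the x-axis; with |LB| = 12.2, B = (-16.11, -31.27). Then |QB| = |B − Q| = 35.17.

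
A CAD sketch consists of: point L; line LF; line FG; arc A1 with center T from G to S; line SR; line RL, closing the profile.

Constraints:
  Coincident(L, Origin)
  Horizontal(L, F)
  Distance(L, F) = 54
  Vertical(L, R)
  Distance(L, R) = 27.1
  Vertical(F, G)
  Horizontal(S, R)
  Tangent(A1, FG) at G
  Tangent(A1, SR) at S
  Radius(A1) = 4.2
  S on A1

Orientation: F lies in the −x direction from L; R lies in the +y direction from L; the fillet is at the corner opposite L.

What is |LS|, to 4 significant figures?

56.70

The virtual corner opposite L is at (-54.00, 27.10). Since A1 is tangent to FG there, TG ⟂ FG and tangency of A1 to SR means the radius TS is perpendicular to SR, with radius 4.2, so the center T sits 4.2 in from both sides at T = (-49.80, 22.90). That places the tangent points at G = (-54.00, 22.90) on FG and S = (-49.80, 27.10) on SR. Then |LS| = |S − L| = 56.70.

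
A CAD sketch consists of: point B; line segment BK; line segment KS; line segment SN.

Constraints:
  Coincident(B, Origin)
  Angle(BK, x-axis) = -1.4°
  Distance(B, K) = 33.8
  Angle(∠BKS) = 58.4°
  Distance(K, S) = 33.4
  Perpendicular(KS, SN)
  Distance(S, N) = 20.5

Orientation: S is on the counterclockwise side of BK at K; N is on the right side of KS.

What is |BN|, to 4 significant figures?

51.73

B is at the origin; BK runs at -1.4° with length 33.8, so K = 33.8·(cos -1.4°, sin -1.4°) = (33.79, -0.8258). ∠BKS = 58.4°, so KS runs at -1.4° + (180° − 58.4°) = 120.2° from the x-axis; with |KS| = 33.4, S = K + 33.4·(cos 120.2°, sin 120.2°) = (16.99, 28.04). The perpendicularity gives SN at right angles to KS; with |SN| = 20.5 on the right of KS, N = S + 20.5·(0.8643, 0.5030) = (34.71, 38.35). Then |BN| = |N − B| = 51.73.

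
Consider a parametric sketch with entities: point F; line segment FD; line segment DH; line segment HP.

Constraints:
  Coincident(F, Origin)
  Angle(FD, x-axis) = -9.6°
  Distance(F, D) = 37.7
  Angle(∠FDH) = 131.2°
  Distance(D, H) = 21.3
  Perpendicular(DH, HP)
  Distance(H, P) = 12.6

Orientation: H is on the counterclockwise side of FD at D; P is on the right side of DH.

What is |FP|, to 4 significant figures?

61.70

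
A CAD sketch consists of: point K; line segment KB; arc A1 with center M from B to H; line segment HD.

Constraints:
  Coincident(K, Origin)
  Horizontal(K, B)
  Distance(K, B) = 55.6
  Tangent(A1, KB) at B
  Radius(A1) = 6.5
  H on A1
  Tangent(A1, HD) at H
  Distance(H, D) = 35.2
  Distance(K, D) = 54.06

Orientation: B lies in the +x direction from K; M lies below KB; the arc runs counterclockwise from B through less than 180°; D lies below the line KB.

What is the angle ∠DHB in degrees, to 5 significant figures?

144.03°

Checks: K.y = 0.00, B.y = 0.00 ✓; |KB| = 55.60 ✓; |MH| = 6.500 ✓; ∠(MH, HD) = 90.00° ✓; |HD| = 35.20 ✓; |KD| = 54.06 ✓.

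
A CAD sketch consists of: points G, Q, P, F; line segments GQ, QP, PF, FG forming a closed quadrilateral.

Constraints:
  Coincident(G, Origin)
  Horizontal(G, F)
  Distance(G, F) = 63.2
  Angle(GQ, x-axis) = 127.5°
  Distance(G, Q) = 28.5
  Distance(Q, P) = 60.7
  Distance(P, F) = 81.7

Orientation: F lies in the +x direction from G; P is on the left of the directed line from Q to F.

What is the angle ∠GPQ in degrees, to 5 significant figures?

22.348°

G is at the origin; G and F share the same y with |GF| = 63.2 and F in +x, so F = (63.2, 0). GQ runs at 127.5° with |GQ| = 28.5, so Q = (-17.350, 22.611). P is determined by |QP| = 60.7 and |PF| = 81.7 together: it lies at the intersection of circle(Q, 60.7) and circle(F, 81.7). With |QF| = 83.663, the foot of the radical line on QF is 23.960 from Q and the perpendicular offset is √(60.7² − 23.960²) = 55.771. Taking the left-of-QF solution: P = (20.791, 69.831).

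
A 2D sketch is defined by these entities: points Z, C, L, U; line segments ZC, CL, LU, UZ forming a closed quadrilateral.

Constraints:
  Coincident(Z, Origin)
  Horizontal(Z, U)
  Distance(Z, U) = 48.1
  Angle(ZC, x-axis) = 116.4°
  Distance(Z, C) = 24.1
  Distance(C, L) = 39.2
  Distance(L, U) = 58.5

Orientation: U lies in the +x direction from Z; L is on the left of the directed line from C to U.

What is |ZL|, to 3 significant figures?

52.2

Checks: |CL| = 39.20 ✓; |LU| = 58.50 ✓.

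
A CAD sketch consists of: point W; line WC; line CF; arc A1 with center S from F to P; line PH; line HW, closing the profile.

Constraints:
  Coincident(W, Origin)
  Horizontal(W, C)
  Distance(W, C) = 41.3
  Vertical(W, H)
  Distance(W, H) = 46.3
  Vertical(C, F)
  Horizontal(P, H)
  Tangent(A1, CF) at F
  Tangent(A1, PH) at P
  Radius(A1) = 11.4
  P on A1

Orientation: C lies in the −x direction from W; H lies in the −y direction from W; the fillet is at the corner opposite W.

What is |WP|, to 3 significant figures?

55.1

W is at the origin; W and C share the same y with |WC| = 41.3 and C on the −x side, so C = (-41.3, 0.00). W and H share the same x with |WH| = 46.3 and H on the −y side, so H = (0.00, -46.3). The virtual corner opposite W is at (-41.3, -46.3). A1 meets CF tangentially, so SF is at right angles to CF and tangency of A1 to PH means the radius SP is perpendicular to PH, with radius 11.4, so the center S sits 11.4 in from both sides at S = (-29.9, -34.9). That places the tangent points at F = (-41.3, -34.9) on CF and P = (-29.9, -46.3) on PH. Then |WP| = |P − W| = 55.1.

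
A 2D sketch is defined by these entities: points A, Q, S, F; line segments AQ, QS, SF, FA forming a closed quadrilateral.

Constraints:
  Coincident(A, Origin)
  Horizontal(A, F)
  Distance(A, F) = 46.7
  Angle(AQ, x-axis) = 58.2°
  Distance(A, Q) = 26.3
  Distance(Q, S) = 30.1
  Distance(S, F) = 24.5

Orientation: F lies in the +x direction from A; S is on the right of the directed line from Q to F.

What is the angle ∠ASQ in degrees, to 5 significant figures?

56.924°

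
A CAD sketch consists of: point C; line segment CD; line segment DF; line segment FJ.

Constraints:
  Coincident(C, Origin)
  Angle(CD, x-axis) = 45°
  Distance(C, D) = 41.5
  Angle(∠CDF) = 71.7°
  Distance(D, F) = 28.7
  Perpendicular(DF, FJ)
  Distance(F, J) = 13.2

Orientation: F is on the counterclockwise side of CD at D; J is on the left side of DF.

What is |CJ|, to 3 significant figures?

30.5

C is at the origin; CD runs at 45.0° with length 41.5, so D = 41.5·(cos 45.0°, sin 45.0°) = (29.3, 29.3). ∠CDF = 71.7°, so DF runs at 45.0° + (180° − 71.7°) = 153° from the x-axis; with |DF| = 28.7, F = D + 28.7·(cos 153°, sin 153°) = (3.71, 42.2). DF is perpendicular to FJ; with |FJ| = 13.2 on the left of DF, J = F + 13.2·(-0.449, -0.893) = (-2.23, 30.4). Then |CJ| = |J − C| = 30.5.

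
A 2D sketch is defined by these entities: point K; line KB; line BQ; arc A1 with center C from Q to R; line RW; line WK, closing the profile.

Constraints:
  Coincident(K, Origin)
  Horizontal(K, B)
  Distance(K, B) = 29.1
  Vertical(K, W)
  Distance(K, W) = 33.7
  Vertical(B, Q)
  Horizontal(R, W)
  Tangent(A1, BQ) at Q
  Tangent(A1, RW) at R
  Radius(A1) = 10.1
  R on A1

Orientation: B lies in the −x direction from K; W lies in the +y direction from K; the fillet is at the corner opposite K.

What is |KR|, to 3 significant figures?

38.7

K is at the origin; KB is horizontal with |KB| = 29.1 and B on the −x side, so B = (-29.1, 0.00). K and W share the same x with |KW| = 33.7 and W on the +y side, so W = (0.00, 33.7). The virtual corner opposite K is at (-29.1, 33.7). A1 meets BQ tangentially, so CQ is at right angles to BQ and A1 meets RW tangentially, so CR is at right angles to RW, with radius 10.1, so the center C sits 10.1 in from both sides at C = (-19.0, 23.6). That places the tangent points at Q = (-29.1, 23.6) on BQ and R = (-19.0, 33.7) on RW. Then |KR| = |R − K| = 38.7.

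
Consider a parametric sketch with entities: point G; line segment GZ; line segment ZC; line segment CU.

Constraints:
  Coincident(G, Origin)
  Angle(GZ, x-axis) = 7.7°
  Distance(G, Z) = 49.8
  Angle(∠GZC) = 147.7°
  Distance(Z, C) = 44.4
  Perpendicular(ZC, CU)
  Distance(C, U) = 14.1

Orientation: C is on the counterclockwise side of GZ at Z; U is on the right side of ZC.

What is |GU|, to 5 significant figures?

95.596

G is at the origin; GZ runs at 7.7° with length 49.8, so Z = 49.8·(cos 7.7°, sin 7.7°) = (49.351, 6.6725). ∠GZC = 147.7°, so ZC runs at 7.7° + (180° − 147.7°) = 40.000° from the x-axis; with |ZC| = 44.4, C = Z + 44.4·(cos 40.000°, sin 40.000°) = (83.363, 35.212). ZC is perpendicular to CU; with |CU| = 14.1 on the right of ZC, U = C + 14.1·(0.64279, -0.76604) = (92.427, 24.411). Then |GU| = |U − G| = 95.596.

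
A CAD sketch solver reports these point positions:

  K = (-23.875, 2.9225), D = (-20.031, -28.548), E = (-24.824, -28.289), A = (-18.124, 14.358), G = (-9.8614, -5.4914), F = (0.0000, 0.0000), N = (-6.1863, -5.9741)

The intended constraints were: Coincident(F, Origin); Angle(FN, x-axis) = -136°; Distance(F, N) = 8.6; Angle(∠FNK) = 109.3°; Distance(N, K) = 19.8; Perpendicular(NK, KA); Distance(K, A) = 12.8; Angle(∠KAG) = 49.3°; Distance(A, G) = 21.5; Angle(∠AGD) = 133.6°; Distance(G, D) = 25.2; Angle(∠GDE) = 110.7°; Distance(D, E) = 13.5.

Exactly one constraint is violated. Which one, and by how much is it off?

Distance(D, E) = 13.5 — off by 8.70.

F = (0.00, 0.00) ✓; FN at -136.0° ✓; |FN| = 8.600 ✓; ∠FNK = 109.3° ✓; |NK| = 19.80 ✓; ∠(NK, KA) = 90.00° ✓; |KA| = 12.80 ✓; ∠KAG = 49.30° ✓; |AG| = 21.50 ✓; ∠AGD = 133.6° ✓; |GD| = 25.20 ✓; ∠GDE = 110.7° ✓; |DE| = 4.800 ✗.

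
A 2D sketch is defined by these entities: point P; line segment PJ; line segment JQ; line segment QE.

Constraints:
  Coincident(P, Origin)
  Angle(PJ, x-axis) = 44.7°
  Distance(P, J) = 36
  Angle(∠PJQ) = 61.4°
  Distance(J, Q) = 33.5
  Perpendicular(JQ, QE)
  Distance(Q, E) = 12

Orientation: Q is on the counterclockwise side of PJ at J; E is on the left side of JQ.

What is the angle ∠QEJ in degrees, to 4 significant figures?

70.29°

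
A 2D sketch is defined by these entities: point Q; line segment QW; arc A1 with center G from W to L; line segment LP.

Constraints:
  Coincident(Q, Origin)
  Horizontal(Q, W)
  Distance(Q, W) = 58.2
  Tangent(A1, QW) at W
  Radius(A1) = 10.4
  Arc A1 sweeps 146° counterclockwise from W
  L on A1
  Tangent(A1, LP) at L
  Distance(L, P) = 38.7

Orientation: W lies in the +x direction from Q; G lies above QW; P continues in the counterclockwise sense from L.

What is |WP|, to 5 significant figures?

48.409

Q is at the origin; Q and W share the same y with |QW| = 58.2 and W on the +x side, so W = (58.200, 0.0000). Tangency of A1 to QW means the radius GW is perpendicular to QW, so G = W + (0, 10.4) = (58.200, 10.400). On A1, W sits at bearing -90° from G; a 146° counterclockwise sweep puts L at bearing 56°, so L = G + 10.4·(cos 56°, sin 56°) = (64.016, 19.022). Tangency of A1 to LP means the radius GL is perpendicular to LP, so LP runs along (−sin 56°, cos 56°); with |LP| = 38.7, P = (31.932, 40.663). Then |WP| = |P − W| = 48.409.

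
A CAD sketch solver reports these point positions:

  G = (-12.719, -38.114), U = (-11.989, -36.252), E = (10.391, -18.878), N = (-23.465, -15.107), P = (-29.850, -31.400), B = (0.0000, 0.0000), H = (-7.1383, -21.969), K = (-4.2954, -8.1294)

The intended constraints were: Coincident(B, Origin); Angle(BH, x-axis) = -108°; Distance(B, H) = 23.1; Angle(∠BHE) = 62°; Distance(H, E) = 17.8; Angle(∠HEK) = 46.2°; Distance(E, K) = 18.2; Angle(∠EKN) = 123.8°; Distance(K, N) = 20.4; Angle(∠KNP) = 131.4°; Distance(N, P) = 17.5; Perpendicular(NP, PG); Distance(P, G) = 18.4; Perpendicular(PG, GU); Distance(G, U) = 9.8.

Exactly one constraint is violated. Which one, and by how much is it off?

Distance(G, U) = 9.8 — off by 7.80.

B = (0.00, 0.00) ✓; BH at -108.0° ✓; |BH| = 23.10 ✓; ∠BHE = 62.00° ✓; |HE| = 17.80 ✓; ∠HEK = 46.20° ✓; |EK| = 18.20 ✓; ∠EKN = 123.8° ✓; |KN| = 20.40 ✓; ∠KNP = 131.4° ✓; |NP| = 17.50 ✓; ∠(NP, PG) = 90.00° ✓; |PG| = 18.40 ✓; ∠(PG, GU) = 89.99° ✓; |GU| = 2.000 ✗.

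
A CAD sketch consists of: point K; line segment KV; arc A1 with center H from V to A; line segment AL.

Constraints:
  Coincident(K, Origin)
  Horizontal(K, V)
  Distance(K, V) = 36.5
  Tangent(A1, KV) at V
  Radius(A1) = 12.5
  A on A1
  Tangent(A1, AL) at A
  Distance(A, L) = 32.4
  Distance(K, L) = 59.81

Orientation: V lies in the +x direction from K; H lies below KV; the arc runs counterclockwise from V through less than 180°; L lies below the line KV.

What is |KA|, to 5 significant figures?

30.157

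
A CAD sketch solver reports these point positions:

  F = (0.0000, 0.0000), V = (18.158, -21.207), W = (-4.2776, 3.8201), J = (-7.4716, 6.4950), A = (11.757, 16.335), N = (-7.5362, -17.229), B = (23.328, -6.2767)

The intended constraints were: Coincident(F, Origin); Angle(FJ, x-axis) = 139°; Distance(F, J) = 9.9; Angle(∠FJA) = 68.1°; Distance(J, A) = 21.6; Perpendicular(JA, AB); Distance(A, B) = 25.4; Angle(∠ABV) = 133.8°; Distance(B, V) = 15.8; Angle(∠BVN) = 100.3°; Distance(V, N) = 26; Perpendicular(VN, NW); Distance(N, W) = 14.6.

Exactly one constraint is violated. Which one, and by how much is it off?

Distance(N, W) = 14.6 — off by 6.70.

F = (0.00, 0.00) ✓; FJ at 139.0° ✓; |FJ| = 9.900 ✓; ∠FJA = 68.10° ✓; |JA| = 21.60 ✓; ∠(JA, AB) = 90.00° ✓; |AB| = 25.40 ✓; ∠ABV = 133.8° ✓; |BV| = 15.80 ✓; ∠BVN = 100.3° ✓; |VN| = 26.00 ✓; ∠(VN, NW) = 90.00° ✓; |NW| = 21.30 ✗.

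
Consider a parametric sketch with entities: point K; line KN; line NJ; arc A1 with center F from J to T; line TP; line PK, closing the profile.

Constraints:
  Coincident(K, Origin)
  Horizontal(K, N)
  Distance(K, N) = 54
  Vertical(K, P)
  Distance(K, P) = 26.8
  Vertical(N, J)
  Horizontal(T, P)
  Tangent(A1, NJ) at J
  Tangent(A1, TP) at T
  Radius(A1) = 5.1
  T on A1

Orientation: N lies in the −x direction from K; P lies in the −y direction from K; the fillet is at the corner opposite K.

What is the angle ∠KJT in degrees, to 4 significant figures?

66.89°

The virtual corner opposite K is at (-54.00, -26.80). A1 meets NJ tangentially, so FJ is at right angles to NJ and since A1 is tangent to TP there, FT ⟂ TP, with radius 5.1, so the center F sits 5.1 in from both sides at F = (-48.90, -21.70). That places the tangent points at J = (-54.00, -21.70) on NJ and T = (-48.90, -26.80) on TP. Then cos ∠KJT = JK·JT / (|JK||JT|), giving 66.89°.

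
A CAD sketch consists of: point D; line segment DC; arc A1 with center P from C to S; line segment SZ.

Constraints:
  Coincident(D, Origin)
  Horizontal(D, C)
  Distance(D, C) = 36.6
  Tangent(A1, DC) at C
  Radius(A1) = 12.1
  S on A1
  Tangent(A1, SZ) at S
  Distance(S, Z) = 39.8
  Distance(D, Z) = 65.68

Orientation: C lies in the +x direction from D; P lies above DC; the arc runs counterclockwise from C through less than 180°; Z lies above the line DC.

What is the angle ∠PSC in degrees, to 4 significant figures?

37.40°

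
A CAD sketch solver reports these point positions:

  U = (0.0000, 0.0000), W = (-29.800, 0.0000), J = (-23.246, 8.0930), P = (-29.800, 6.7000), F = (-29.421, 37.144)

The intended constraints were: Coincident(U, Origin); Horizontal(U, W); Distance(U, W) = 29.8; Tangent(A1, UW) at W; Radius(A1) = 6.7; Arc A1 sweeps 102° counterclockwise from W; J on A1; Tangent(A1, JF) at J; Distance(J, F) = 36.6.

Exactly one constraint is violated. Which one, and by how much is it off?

Distance(J, F) = 36.6 — off by 6.90.

U = (0.00, 0.00) ✓; U.y = 0.00, W.y = 0.00 ✓; |UW| = 29.80 ✓; ∠(PW, WU) = 90.00° ✓; |PW| = 6.700 ✓; bearing(P→J) − bearing(P→W) = 102.0° ✓; |PJ| = 6.700 ✓; ∠(PJ, JF) = 90.00° ✓; |JF| = 29.70 ✗.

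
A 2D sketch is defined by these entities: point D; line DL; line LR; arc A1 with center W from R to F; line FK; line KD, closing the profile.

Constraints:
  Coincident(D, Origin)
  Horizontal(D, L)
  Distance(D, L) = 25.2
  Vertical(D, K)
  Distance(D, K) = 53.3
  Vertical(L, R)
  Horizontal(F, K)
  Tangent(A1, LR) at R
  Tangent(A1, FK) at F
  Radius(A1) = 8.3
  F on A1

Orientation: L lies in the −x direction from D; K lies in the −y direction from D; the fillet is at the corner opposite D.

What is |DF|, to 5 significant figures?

55.915

The virtual corner opposite D is at (-25.200, -53.300). A1 meets LR tangentially, so WR is at right angles to LR and the tangent condition forces WF to be normal to FK, with radius 8.3, so the center W sits 8.3 in from both sides at W = (-16.900, -45.000). That places the tangent points at R = (-25.200, -45.000) on LR and F = (-16.900, -53.300) on FK. Then |DF| = |F − D| = 55.915.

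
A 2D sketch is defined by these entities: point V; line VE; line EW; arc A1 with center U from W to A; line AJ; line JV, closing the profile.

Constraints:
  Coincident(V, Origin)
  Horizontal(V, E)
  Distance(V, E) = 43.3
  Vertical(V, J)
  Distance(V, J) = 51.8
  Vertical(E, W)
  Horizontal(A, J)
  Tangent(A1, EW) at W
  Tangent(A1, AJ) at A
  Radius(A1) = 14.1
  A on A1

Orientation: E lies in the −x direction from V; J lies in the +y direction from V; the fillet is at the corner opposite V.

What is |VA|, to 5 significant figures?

59.463

V is at the origin; VE is horizontal with |VE| = 43.3 and E on the −x side, so E = (-43.300, 0.0000). VJ is vertical with |VJ| = 51.8 and J on the +y side, so J = (0.0000, 51.800). The virtual corner opposite V is at (-43.300, 51.800). Since A1 is tangent to EW there, UW ⟂ EW and the tangent condition forces UA to be normal to AJ, with radius 14.1, so the center U sits 14.1 in from both sides at U = (-29.200, 37.700). That places the tangent points at W = (-43.300, 37.700) on EW and A = (-29.200, 51.800) on AJ. Then |VA| = |A − V| = 59.463.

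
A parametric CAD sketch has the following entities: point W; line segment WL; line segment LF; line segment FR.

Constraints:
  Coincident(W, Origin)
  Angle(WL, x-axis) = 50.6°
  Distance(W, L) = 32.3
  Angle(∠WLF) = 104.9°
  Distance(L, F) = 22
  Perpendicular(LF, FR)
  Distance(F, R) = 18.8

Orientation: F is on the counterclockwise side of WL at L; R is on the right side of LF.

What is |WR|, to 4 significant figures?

58.48

W is at the origin; WL runs at 50.6° with length 32.3, so L = 32.3·(cos 50.6°, sin 50.6°) = (20.50, 24.96). ∠WLF = 104.9°, so LF runs at 50.6° + (180° − 104.9°) = 125.7° from the x-axis; with |LF| = 22.0, F = L + 22.0·(cos 125.7°, sin 125.7°) = (7.664, 42.83). The perpendicularity gives FR at right angles to LF; with |FR| = 18.8 on the right of LF, R = F + 18.8·(0.8121, 0.5835) = (22.93, 53.80). Then |WR| = |R − W| = 58.48.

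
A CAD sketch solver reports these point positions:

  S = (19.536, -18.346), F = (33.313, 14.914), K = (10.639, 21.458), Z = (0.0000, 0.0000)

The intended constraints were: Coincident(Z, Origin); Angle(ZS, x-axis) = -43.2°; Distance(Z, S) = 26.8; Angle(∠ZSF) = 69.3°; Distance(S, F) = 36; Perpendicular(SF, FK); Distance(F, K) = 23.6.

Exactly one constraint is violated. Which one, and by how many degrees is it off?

Perpendicular(SF, FK) — off by 6.40°.

Z = (0.00, 0.00) ✓; ZS at -43.20° ✓; |ZS| = 26.80 ✓; ∠ZSF = 69.30° ✓; |SF| = 36.00 ✓; ∠(SF, FK) = 96.40° ✗; |FK| = 23.60 ✓.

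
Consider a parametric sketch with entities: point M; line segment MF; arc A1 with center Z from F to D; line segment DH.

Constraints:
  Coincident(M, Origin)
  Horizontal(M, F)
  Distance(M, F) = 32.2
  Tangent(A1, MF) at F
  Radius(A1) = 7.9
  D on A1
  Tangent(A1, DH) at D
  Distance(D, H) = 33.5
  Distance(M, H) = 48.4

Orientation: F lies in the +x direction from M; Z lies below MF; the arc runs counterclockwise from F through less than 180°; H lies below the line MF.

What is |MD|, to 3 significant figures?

25.6

Checks: M.y = 0.00, F.y = 0.00 ✓; |MF| = 32.20 ✓; |ZD| = 7.900 ✓; ∠(ZD, DH) = 90.00° ✓; |DH| = 33.50 ✓; |MH| = 48.40 ✓.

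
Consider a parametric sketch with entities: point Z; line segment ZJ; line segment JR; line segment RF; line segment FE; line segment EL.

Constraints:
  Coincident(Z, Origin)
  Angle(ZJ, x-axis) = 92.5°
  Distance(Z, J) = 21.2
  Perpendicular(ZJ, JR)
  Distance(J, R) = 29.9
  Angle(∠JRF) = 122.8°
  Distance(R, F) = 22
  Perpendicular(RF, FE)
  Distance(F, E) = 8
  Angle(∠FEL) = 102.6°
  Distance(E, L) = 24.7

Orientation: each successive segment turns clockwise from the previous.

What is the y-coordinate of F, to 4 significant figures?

4.529

Z is at the origin; ZJ runs at 92.5° with length 21.2, so J = (-0.9247, 21.18). ZJ ⟂ JR, so JR runs at 2.500°; with |JR| = 29.9, R = (28.95, 22.48). ∠JRF = 122.8° gives RF at -54.70° from the x-axis; with |RF| = 22.0, F = (41.66, 4.529). So F.y = 4.529.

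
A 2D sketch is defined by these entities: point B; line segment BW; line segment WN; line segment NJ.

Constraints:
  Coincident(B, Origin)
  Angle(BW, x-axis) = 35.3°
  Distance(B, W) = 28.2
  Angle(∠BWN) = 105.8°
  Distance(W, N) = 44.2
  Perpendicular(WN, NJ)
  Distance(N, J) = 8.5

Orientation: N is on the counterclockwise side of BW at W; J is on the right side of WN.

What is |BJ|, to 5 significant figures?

62.938

∠BWN = 105.8°, so WN runs at 35.3° + (180° − 105.8°) = 109.50° from the x-axis; with |WN| = 44.2, N = W + 44.2·(cos 109.50°, sin 109.50°) = (8.2608, 57.960). WN is perpendicular to NJ; with |NJ| = 8.5 on the right of WN, J = N + 8.5·(0.94264, 0.33381) = (16.273, 60.798). Then |BJ| = |J − B| = 62.938.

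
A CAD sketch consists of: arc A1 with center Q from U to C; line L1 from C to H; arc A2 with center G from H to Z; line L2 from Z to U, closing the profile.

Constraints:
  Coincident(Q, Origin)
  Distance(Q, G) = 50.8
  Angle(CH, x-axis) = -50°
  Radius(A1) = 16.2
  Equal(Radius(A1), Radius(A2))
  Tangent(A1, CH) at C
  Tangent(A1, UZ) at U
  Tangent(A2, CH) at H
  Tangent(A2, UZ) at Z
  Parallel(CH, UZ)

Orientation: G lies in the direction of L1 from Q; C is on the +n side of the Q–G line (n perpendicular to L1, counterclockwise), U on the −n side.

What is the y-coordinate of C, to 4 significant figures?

10.41

The slot axis is L1's direction at -50.0°, so u = (cos -50.0°, sin -50.0°) = (0.6428, -0.7660) and n = (−sin -50.0°, cos -50.0°) = (0.7660, 0.6428). Q is at the origin and G lies 50.8 along u from Q, so G = 50.8·u = (32.65, -38.92). Tangency of A1 to both parallel lines with radius 16.2 puts C and U at Q ± 16.2·n: C = (12.41, 10.41), U = (-12.41, -10.41). So C.y = 10.41.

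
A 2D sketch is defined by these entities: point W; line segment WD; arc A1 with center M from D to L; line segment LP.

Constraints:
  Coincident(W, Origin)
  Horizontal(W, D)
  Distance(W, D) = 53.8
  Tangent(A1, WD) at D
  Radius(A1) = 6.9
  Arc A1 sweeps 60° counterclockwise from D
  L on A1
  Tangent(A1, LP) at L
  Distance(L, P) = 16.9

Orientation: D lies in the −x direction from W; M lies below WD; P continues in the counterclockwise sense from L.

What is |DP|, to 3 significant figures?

23.1

W is at the origin; WD is horizontal with |WD| = 53.8 and D on the −x side, so D = (-53.8, 0.00). Tangency of A1 to WD means the radius MD is perpendicular to WD, so M = D + (0, -6.9) = (-53.8, -6.90). On A1, D sits at bearing 90° from M; a 60° counterclockwise sweep puts L at bearing 150°, so L = M + 6.9·(cos 150°, sin 150°) = (-59.8, -3.45). Tangency of A1 to LP means the radius ML is perpendicular to LP, so LP runs along (−sin 150°, cos 150°); with |LP| = 16.9, P = (-68.2, -18.1). Then |DP| = |P − D| = 23.1.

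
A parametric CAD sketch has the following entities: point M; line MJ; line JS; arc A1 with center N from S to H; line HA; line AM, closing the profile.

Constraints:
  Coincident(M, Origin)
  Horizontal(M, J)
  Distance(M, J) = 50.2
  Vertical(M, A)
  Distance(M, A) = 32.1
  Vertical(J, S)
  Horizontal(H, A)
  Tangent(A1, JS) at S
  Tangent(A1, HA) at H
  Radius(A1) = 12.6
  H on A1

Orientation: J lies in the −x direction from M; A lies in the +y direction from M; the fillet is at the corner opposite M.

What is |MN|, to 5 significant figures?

42.356

M is at the origin; M and J share the same y with |MJ| = 50.2 and J on the −x side, so J = (-50.200, 0.0000). M and A share the same x with |MA| = 32.1 and A on the +y side, so A = (0.0000, 32.100). The virtual corner opposite M is at (-50.200, 32.100). The tangent condition forces NS to be normal to JS and tangency of A1 to HA means the radius NH is perpendicular to HA, with radius 12.6, so the center N sits 12.6 in from both sides at N = (-37.600, 19.500). Then |MN| = |N − M| = 42.356.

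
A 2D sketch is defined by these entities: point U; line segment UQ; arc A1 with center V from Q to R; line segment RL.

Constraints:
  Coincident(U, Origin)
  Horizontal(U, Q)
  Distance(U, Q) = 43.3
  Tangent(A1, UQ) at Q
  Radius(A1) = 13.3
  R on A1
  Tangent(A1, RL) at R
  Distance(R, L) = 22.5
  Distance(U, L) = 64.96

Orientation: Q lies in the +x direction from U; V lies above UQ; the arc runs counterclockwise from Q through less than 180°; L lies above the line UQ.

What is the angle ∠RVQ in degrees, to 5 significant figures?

98.826°

Checks: |VQ| = 13.30 ✓; |VR| = 13.30 ✓; ∠(VR, RL) = 90.00° ✓; |RL| = 22.50 ✓; |UL| = 64.96 ✓.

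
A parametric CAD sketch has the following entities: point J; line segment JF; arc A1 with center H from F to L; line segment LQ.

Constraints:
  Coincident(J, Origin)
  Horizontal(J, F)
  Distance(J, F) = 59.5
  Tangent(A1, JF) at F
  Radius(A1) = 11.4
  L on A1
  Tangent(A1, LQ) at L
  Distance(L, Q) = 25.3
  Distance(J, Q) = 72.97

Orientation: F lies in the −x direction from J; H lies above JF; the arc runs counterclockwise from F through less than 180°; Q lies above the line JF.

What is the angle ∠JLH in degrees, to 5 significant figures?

132.52°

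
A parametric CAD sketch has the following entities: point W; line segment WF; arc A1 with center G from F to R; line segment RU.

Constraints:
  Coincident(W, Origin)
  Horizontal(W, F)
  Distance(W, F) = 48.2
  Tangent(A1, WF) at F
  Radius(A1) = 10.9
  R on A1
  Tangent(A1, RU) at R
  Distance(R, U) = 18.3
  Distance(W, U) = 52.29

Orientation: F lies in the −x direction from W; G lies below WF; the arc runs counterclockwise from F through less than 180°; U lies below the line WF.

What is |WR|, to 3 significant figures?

58.7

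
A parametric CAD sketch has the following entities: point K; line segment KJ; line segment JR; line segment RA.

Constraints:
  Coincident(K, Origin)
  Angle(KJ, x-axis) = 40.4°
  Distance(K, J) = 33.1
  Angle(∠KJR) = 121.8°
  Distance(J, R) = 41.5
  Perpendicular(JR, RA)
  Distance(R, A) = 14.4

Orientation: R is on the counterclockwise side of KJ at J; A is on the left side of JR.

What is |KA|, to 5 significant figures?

60.521

∠KJR = 121.8°, so JR runs at 40.4° + (180° − 121.8°) = 98.600° from the x-axis; with |JR| = 41.5, R = J + 41.5·(cos 98.600°, sin 98.600°) = (19.001, 62.486). The perpendicularity gives RA at right angles to JR; with |RA| = 14.4 on the left of JR, A = R + 14.4·(-0.98876, -0.14954) = (4.7631, 60.333). Then |KA| = |A − K| = 60.521.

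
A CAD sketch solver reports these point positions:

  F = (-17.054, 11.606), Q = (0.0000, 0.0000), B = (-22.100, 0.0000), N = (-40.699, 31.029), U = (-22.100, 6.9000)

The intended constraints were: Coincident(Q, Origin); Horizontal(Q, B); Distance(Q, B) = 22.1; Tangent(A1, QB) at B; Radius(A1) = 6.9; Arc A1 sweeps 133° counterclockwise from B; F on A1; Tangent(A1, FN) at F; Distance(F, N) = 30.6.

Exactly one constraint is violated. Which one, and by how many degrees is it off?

Tangent(A1, FN) at F — off by 7.60°.

Q = (0.00, 0.00) ✓; Q.y = 0.00, B.y = 0.00 ✓; |QB| = 22.10 ✓; ∠(UB, BQ) = 90.00° ✓; |UB| = 6.900 ✓; bearing(U→F) − bearing(U→B) = 133.0° ✓; |UF| = 6.900 ✓; ∠(UF, FN) = 82.40° ✗; |FN| = 30.60 ✓.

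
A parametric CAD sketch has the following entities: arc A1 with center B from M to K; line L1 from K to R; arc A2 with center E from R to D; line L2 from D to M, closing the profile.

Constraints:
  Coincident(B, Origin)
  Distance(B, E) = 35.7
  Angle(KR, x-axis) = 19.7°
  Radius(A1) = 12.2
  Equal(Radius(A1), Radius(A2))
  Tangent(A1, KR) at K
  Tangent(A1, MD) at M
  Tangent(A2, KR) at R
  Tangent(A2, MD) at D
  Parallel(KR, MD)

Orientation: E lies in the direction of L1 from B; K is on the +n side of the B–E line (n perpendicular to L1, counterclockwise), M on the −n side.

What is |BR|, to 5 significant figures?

37.727

The slot axis is L1's direction at 19.7°, so u = (cos 19.7°, sin 19.7°) = (0.94147, 0.33710) and n = (−sin 19.7°, cos 19.7°) = (-0.33710, 0.94147). B is at the origin and E lies 35.7 along u from B, so E = 35.7·u = (33.610, 12.034). Tangency of A1 to both parallel lines with radius 12.2 puts K and M at B ± 12.2·n: K = (-4.1126, 11.486), M = (4.1126, -11.486). Equal radii place R and D the same way about E: R = E + 12.2·n = (29.498, 23.520), D = E − 12.2·n = (37.723, 0.54836). Then |BR| = |R − B| = 37.727.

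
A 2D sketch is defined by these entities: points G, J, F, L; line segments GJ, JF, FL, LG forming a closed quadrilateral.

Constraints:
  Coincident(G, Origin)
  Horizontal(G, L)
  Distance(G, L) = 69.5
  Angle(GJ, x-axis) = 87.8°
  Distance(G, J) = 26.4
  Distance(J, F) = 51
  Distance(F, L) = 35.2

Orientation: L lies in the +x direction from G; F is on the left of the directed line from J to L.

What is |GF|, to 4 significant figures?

60.13

Checks: |JF| = 51.00 ✓; |FL| = 35.20 ✓.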